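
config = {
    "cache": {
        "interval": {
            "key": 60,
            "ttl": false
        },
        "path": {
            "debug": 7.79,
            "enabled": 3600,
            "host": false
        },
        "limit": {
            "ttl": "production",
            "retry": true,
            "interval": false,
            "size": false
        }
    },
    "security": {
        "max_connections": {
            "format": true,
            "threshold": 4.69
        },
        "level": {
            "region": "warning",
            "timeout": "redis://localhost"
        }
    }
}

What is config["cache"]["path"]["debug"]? 7.79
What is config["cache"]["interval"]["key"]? 60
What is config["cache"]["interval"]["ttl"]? False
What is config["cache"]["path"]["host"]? False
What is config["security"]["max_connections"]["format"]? True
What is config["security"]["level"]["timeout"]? "redis://localhost"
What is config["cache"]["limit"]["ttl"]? "production"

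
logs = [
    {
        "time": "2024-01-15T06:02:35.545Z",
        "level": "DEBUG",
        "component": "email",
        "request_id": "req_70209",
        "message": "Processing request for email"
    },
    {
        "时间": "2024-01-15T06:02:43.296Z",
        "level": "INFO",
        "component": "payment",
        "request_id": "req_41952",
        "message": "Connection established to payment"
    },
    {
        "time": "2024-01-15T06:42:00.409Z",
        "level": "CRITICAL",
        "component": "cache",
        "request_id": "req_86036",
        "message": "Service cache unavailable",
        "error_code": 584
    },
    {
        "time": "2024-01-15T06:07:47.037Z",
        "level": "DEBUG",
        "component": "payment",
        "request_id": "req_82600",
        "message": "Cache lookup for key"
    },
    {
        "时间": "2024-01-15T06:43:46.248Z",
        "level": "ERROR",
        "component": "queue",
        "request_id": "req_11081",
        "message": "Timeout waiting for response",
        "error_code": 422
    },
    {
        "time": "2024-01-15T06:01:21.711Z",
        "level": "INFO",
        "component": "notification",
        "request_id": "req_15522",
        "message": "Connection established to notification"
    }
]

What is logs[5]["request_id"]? "req_15522"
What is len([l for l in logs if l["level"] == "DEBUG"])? 2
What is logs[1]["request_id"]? "req_41952"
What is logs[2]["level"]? "CRITICAL"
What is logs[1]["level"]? "INFO"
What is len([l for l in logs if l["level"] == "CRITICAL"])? 1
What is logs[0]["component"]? "email"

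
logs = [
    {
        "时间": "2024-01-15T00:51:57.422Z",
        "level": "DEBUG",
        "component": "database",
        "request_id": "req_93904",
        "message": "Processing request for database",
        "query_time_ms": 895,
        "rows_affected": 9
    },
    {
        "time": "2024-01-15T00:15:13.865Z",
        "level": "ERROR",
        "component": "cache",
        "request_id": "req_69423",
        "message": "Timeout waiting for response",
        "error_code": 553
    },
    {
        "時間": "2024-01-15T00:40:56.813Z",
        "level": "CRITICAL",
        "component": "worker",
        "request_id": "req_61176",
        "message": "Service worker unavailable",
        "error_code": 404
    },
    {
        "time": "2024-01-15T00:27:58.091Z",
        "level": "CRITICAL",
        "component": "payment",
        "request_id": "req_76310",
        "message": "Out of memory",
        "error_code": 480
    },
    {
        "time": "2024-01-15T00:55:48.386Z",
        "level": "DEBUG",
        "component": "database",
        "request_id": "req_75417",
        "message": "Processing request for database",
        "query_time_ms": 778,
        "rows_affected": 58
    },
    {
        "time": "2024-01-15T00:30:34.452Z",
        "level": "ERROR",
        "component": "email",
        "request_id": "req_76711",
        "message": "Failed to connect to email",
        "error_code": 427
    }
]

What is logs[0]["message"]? "Processing request for database"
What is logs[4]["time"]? "2024-01-15T00:55:48.386Z"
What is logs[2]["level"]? "CRITICAL"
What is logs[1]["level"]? "ERROR"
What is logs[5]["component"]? "email"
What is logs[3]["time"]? "2024-01-15T00:27:58.091Z"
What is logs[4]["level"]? "DEBUG"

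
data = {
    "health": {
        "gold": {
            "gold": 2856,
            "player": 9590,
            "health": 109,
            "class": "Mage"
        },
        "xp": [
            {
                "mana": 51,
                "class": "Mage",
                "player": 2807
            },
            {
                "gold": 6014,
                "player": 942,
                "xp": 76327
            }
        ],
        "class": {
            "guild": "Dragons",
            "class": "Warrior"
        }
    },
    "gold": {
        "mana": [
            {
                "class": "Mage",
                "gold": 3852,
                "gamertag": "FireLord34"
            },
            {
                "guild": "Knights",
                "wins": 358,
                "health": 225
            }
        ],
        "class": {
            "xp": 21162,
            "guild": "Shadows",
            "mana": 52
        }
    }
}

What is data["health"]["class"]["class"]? "Warrior"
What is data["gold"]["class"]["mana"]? 52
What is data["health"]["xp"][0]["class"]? "Mage"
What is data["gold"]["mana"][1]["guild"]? "Knights"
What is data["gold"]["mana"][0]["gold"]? 3852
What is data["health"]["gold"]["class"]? "Mage"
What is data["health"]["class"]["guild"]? "Dragons"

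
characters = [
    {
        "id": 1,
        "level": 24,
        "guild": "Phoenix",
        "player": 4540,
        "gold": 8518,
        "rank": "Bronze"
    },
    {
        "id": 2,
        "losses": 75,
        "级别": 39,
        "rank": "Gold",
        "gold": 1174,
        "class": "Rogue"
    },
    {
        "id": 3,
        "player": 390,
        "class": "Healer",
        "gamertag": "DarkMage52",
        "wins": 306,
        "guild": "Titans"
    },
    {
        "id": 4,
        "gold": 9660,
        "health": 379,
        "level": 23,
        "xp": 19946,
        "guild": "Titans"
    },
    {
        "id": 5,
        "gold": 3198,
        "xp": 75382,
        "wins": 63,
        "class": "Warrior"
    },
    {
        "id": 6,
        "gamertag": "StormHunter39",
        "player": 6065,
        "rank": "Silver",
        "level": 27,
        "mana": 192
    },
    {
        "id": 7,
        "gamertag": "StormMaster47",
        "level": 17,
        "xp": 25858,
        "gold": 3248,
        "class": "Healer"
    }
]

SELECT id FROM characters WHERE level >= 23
[1, 4, 6]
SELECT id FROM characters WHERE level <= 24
[1, 4, 7]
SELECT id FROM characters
[1, 2, 3, 4, 5, 6, 7]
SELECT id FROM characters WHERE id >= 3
[3, 4, 5, 6, 7]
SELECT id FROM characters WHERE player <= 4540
[1, 3]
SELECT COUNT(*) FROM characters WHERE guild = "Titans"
2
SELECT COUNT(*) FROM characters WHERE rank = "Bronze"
1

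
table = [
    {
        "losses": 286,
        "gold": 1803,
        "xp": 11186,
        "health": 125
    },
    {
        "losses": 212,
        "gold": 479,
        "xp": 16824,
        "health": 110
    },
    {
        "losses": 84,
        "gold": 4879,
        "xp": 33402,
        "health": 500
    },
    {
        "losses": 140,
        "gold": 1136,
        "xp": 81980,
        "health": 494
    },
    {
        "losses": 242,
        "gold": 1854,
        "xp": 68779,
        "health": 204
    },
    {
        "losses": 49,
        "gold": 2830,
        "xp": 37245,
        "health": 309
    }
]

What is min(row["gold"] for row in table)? 479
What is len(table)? 6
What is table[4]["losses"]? 242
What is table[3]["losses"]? 140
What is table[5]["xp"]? 37245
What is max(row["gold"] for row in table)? 4879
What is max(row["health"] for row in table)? 500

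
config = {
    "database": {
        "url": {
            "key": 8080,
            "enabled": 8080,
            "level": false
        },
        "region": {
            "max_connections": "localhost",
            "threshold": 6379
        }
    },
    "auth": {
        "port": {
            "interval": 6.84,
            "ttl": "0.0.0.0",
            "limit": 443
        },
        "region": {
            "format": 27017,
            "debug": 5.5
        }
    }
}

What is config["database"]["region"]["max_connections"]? "localhost"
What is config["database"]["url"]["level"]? False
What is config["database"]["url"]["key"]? 8080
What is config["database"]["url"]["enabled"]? 8080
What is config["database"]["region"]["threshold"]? 6379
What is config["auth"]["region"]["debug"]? 5.5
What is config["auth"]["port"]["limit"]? 443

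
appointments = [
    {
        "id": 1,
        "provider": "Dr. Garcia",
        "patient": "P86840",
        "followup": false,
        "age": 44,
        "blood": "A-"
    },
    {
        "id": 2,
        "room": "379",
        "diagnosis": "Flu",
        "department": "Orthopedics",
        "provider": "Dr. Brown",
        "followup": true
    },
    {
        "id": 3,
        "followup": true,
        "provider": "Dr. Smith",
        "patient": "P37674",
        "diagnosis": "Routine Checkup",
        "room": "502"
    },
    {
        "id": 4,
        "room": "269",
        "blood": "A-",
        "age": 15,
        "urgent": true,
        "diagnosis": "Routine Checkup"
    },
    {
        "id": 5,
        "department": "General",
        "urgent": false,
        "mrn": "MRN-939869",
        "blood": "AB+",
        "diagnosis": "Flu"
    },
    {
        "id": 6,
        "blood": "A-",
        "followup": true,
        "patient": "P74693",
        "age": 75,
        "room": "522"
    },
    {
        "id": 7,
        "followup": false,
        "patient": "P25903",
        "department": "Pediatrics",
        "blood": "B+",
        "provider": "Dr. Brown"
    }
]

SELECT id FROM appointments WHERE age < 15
[]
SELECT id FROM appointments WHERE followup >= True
[2, 3, 6]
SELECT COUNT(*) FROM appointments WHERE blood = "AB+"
1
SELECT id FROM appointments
[1, 2, 3, 4, 5, 6, 7]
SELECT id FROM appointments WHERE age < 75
[1, 4]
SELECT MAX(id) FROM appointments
7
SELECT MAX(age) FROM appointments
75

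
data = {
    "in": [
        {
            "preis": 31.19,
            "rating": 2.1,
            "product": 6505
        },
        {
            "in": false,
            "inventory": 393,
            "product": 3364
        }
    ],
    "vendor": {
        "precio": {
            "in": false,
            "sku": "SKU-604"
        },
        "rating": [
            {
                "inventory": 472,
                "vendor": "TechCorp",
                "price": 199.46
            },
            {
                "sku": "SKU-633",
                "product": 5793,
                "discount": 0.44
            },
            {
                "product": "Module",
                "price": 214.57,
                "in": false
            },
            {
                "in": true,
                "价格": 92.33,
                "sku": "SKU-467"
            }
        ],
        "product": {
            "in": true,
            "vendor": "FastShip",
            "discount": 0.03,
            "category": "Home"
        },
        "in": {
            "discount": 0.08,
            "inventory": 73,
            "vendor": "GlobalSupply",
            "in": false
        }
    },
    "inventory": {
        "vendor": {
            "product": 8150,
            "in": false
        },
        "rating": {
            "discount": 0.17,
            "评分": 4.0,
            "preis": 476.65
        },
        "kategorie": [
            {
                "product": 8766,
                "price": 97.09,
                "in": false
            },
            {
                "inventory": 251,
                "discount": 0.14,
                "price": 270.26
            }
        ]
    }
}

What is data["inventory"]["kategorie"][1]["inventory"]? 251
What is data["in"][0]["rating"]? 2.1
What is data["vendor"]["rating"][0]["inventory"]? 472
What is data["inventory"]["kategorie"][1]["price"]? 270.26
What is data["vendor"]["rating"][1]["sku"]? "SKU-633"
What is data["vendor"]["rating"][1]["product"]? 5793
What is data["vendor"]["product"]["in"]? True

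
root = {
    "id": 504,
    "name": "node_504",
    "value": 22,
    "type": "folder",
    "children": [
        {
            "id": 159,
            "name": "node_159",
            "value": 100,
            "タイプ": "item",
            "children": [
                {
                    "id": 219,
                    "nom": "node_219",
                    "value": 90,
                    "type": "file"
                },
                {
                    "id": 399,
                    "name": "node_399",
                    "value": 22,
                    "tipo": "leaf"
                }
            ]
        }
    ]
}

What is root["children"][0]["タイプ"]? "item"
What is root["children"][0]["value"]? 100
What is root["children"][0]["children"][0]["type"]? "file"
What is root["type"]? "folder"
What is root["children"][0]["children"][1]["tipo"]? "leaf"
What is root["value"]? 22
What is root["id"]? 504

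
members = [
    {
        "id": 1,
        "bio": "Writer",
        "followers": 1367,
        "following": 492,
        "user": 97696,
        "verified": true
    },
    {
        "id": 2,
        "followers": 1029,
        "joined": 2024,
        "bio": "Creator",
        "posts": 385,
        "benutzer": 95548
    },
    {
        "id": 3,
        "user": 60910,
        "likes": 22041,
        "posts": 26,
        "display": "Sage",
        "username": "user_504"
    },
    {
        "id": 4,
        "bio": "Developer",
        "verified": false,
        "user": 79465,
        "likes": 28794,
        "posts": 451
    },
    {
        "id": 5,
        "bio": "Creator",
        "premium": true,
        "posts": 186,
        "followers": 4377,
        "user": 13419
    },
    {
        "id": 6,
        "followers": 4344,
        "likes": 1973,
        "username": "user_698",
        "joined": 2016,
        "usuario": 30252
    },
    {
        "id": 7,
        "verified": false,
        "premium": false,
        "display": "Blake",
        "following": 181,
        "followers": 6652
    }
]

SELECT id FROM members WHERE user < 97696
[3, 4, 5]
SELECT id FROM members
[1, 2, 3, 4, 5, 6, 7]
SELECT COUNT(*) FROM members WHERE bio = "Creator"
2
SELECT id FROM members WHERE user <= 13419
[5]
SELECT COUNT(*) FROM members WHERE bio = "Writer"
1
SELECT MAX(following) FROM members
492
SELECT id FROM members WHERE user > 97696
[]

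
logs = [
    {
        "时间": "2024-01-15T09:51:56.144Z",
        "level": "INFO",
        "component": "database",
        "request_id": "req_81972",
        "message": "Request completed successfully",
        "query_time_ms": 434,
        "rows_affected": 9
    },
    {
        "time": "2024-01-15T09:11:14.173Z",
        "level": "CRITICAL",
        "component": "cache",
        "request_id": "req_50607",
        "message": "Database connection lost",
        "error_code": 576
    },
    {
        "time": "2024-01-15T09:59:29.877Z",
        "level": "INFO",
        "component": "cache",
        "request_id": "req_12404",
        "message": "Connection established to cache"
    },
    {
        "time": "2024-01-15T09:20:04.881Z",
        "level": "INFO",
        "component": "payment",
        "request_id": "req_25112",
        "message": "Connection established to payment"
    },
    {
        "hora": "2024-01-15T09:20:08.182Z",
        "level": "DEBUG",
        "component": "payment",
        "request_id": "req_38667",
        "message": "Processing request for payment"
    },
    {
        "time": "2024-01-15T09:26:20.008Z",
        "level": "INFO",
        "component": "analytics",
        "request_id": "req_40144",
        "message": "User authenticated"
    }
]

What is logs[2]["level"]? "INFO"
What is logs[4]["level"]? "DEBUG"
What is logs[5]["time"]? "2024-01-15T09:26:20.008Z"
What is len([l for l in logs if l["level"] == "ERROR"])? 0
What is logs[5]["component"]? "analytics"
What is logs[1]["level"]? "CRITICAL"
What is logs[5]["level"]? "INFO"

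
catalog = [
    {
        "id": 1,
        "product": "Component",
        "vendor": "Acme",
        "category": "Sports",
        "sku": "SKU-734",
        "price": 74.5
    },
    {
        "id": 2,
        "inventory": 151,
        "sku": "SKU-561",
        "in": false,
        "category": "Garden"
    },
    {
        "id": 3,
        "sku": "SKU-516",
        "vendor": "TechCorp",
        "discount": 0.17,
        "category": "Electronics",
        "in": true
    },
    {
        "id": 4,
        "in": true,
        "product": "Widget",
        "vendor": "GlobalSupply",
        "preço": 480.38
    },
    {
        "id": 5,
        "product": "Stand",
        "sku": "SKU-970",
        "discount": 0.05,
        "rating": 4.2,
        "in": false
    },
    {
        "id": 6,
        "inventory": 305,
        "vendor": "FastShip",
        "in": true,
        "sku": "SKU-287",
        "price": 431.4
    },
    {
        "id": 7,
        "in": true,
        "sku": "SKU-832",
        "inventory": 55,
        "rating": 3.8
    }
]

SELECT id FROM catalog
[1, 2, 3, 4, 5, 6, 7]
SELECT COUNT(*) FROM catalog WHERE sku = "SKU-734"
1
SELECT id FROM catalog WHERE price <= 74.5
[1]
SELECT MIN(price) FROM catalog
74.5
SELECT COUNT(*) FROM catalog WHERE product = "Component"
1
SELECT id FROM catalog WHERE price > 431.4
[]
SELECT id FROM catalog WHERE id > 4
[5, 6, 7]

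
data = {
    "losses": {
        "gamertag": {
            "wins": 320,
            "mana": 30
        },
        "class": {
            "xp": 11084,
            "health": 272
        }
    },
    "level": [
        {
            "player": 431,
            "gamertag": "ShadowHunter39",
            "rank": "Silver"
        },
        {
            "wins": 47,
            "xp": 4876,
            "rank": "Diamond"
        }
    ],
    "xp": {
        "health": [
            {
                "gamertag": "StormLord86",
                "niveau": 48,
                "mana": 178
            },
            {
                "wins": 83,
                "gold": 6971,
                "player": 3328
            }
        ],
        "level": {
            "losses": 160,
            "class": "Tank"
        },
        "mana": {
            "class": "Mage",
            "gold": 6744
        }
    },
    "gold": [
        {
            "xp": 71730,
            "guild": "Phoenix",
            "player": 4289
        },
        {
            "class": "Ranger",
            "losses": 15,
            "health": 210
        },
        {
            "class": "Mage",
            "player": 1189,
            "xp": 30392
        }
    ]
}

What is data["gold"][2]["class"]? "Mage"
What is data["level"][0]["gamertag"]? "ShadowHunter39"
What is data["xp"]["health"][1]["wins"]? 83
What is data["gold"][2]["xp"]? 30392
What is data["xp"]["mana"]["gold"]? 6744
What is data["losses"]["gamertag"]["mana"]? 30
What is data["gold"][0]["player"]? 4289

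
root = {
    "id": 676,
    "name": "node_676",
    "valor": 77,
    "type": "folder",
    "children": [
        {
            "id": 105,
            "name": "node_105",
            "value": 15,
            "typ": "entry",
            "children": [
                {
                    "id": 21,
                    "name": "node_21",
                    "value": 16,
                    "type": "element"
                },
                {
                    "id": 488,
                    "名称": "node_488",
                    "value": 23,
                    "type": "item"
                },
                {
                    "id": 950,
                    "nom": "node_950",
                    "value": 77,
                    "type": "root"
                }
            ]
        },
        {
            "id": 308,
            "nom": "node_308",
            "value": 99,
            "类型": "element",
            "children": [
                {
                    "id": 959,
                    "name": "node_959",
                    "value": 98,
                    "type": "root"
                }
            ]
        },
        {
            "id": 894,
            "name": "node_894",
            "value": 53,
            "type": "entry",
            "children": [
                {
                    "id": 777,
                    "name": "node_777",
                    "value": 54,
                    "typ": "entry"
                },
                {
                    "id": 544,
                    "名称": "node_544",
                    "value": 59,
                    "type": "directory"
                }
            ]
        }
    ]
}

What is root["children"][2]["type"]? "entry"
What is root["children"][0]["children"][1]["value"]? 23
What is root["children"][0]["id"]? 105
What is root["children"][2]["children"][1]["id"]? 544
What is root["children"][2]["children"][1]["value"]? 59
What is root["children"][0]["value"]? 15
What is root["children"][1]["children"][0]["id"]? 959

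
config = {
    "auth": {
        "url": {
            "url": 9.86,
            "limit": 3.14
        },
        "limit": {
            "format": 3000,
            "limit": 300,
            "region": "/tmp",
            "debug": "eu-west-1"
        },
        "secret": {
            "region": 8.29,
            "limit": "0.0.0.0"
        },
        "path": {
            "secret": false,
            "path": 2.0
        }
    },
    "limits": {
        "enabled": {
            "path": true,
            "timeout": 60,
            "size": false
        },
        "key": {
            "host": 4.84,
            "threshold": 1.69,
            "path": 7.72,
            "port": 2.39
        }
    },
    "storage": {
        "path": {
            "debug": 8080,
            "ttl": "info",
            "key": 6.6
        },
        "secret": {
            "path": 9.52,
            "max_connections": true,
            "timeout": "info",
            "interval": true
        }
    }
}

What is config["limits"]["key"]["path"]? 7.72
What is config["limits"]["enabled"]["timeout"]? 60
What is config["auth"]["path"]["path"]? 2.0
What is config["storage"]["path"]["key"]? 6.6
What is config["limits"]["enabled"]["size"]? False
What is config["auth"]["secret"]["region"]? 8.29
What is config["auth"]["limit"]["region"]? "/tmp"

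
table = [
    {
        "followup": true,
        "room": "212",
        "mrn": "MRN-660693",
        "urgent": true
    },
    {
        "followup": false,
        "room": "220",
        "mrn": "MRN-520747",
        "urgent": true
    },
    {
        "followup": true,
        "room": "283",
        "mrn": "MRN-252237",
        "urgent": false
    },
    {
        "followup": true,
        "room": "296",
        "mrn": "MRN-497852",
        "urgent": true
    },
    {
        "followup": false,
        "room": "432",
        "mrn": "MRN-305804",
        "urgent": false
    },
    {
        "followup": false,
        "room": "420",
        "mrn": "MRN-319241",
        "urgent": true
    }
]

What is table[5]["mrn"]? "MRN-319241"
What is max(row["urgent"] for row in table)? True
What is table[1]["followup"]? False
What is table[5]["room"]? "420"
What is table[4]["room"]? "432"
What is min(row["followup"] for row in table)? False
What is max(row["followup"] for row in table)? True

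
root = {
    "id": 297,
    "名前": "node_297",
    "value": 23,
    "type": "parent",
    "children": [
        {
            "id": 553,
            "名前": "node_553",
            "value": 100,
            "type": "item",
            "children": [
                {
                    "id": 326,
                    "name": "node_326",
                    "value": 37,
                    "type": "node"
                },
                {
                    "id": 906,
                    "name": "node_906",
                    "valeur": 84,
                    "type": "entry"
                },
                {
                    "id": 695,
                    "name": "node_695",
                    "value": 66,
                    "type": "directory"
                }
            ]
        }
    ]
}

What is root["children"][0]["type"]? "item"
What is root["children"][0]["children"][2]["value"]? 66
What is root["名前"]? "node_297"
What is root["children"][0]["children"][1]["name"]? "node_906"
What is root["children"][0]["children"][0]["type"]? "node"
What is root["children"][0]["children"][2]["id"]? 695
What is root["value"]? 23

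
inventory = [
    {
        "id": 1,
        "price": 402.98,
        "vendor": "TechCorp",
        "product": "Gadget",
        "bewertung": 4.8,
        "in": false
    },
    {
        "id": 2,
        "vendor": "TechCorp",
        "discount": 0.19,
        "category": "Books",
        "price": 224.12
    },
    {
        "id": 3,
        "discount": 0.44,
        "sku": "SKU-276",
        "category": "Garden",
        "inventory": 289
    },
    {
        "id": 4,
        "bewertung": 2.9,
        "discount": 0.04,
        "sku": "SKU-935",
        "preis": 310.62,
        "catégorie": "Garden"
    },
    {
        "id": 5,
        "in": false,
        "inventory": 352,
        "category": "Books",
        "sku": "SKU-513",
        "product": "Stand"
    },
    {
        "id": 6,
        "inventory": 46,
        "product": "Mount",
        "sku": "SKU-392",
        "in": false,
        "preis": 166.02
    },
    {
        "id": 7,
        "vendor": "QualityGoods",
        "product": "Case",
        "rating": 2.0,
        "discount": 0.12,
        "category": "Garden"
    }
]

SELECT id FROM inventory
[1, 2, 3, 4, 5, 6, 7]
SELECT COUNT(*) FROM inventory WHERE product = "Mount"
1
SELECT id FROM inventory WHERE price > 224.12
[1]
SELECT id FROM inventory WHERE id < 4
[1, 2, 3]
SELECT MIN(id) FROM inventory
1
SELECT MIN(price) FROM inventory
224.12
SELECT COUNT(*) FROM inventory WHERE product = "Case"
1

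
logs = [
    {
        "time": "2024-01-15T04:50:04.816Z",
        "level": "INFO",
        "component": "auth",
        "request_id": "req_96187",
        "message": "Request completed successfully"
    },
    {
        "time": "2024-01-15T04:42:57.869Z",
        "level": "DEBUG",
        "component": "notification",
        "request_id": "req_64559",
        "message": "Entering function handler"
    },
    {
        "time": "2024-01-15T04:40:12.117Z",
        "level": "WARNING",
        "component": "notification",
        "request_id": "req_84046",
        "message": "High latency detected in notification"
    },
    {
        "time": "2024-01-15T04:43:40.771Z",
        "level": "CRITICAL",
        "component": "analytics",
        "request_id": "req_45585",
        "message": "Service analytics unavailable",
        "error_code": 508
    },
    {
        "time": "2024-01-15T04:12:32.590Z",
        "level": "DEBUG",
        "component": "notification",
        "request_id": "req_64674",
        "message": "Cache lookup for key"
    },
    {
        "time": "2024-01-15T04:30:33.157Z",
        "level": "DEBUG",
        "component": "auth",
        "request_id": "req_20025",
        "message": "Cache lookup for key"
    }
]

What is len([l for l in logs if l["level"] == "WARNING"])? 1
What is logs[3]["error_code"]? 508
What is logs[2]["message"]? "High latency detected in notification"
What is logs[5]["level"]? "DEBUG"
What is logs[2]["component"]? "notification"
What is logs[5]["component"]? "auth"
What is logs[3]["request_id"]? "req_45585"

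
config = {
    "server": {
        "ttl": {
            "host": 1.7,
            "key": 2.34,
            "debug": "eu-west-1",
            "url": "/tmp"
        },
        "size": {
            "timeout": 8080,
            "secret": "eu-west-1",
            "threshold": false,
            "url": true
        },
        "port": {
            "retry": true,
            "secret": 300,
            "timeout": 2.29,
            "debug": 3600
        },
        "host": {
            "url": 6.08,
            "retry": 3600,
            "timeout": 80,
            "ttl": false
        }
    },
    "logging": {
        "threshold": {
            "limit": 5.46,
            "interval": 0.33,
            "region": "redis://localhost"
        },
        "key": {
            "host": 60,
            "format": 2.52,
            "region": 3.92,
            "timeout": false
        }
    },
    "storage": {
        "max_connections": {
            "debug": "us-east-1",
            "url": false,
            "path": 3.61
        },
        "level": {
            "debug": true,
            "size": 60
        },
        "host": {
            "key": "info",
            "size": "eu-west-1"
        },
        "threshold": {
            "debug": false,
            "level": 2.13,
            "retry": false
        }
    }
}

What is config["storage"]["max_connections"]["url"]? False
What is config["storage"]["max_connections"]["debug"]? "us-east-1"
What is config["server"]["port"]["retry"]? True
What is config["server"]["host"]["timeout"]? 80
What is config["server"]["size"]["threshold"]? False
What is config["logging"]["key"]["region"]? 3.92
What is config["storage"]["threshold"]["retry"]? False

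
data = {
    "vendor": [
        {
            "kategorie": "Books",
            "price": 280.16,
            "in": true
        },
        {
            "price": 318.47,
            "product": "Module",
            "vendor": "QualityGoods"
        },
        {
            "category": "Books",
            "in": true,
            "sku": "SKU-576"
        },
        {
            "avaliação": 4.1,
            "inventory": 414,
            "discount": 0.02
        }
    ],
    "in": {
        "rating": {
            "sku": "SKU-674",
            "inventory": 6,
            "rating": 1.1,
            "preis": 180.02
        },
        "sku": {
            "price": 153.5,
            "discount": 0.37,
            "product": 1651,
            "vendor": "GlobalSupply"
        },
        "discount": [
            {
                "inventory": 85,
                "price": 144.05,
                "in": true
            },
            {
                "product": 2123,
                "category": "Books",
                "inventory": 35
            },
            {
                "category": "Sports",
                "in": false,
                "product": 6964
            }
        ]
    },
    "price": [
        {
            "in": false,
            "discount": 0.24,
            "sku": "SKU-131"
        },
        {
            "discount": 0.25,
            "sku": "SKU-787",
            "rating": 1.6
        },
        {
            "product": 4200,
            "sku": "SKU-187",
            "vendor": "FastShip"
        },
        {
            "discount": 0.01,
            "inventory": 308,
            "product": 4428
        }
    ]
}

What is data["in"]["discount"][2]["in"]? False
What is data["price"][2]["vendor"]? "FastShip"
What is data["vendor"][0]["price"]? 280.16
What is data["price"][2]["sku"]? "SKU-187"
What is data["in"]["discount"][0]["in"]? True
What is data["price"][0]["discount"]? 0.24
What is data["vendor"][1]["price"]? 318.47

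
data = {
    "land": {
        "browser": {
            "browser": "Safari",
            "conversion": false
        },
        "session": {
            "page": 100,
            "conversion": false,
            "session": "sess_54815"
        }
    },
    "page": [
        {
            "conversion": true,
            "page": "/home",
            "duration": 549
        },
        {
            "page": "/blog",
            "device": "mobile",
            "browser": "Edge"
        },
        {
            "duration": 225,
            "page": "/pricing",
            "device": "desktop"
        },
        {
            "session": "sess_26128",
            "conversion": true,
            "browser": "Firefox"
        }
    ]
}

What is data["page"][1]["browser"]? "Edge"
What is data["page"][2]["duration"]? 225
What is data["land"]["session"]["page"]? 100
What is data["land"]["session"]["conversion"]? False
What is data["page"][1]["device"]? "mobile"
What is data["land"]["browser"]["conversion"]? False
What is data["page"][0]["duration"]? 549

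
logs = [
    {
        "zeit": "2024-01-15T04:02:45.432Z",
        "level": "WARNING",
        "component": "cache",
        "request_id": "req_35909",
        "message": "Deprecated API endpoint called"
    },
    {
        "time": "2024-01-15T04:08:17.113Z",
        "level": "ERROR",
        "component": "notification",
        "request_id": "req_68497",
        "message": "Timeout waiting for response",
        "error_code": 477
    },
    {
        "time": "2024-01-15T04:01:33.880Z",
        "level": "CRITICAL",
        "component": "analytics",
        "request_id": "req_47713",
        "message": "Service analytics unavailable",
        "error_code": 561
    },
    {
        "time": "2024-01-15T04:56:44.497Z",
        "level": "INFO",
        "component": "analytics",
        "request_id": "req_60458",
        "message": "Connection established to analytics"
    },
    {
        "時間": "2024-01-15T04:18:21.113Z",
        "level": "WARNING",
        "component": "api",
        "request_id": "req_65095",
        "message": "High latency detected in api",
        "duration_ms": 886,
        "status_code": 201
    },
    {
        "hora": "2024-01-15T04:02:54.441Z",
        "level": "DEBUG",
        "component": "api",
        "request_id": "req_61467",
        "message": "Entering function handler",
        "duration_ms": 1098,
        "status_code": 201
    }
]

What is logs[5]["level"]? "DEBUG"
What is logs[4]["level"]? "WARNING"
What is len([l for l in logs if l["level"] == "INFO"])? 1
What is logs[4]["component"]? "api"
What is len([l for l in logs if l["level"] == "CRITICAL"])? 1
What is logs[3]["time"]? "2024-01-15T04:56:44.497Z"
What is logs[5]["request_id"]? "req_61467"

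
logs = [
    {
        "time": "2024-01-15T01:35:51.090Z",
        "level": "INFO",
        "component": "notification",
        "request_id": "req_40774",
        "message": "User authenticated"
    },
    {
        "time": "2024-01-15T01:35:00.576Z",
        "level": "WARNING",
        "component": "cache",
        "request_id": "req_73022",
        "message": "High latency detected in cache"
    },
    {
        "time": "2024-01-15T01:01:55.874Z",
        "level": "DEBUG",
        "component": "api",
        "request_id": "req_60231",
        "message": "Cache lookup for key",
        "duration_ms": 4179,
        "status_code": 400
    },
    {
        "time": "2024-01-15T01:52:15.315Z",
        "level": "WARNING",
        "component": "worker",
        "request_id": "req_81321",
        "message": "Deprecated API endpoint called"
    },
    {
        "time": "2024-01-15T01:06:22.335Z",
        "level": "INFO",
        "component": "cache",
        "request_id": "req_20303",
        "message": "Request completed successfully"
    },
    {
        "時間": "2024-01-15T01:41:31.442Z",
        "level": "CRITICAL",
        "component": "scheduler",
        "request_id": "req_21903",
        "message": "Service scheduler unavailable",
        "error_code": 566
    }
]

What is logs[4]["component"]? "cache"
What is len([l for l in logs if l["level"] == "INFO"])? 2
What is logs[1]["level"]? "WARNING"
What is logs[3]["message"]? "Deprecated API endpoint called"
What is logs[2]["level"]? "DEBUG"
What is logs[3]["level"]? "WARNING"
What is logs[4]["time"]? "2024-01-15T01:06:22.335Z"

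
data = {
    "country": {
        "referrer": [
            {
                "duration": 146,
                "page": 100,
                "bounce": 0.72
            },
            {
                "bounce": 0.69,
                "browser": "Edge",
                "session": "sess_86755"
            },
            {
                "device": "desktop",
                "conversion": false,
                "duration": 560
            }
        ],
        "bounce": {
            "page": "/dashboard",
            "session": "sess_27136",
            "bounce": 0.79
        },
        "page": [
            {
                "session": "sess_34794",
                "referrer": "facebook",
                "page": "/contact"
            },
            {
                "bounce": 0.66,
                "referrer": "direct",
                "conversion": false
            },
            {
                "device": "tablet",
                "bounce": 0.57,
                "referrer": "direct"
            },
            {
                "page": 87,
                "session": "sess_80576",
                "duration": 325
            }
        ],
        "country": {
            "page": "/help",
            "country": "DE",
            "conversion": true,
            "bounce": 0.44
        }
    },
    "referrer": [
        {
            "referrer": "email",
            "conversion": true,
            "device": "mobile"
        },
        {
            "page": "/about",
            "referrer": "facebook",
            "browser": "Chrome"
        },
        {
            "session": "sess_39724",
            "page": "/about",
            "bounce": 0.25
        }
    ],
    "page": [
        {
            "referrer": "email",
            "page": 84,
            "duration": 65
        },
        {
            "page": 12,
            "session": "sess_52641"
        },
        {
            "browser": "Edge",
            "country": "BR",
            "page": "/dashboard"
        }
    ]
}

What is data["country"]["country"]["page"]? "/help"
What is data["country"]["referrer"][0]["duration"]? 146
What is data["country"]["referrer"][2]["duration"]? 560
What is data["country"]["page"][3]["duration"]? 325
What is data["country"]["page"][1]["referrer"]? "direct"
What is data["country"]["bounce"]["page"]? "/dashboard"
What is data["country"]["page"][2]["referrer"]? "direct"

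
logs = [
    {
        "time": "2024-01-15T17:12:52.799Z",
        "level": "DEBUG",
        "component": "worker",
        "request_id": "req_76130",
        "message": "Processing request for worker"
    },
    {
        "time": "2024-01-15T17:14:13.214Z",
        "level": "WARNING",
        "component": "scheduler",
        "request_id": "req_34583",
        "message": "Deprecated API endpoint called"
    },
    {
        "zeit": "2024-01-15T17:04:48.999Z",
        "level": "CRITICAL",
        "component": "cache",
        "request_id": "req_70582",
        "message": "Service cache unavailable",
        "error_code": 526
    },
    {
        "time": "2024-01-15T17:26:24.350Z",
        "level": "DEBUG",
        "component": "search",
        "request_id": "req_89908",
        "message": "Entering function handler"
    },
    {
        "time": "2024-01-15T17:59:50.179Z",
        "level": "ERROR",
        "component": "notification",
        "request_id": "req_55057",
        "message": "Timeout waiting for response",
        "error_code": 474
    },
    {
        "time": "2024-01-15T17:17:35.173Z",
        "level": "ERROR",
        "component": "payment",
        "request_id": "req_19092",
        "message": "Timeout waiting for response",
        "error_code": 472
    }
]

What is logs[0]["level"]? "DEBUG"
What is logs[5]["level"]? "ERROR"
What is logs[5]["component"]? "payment"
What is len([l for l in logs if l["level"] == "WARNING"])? 1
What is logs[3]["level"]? "DEBUG"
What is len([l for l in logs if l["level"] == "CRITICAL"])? 1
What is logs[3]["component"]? "search"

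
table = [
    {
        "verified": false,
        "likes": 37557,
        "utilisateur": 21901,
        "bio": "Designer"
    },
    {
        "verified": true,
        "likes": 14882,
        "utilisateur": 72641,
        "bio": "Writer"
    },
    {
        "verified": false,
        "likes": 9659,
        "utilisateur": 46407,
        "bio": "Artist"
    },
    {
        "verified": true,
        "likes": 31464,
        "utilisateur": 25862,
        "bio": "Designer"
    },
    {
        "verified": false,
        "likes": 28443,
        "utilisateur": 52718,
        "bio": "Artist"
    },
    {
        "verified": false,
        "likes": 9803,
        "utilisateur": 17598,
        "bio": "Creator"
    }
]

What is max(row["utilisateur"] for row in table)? 72641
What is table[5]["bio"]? "Creator"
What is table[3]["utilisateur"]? 25862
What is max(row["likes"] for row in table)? 37557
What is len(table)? 6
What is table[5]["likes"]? 9803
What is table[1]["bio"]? "Writer"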